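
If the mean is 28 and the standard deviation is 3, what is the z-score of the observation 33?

1.6667

Step 1: Recall the z-score formula: z = (x - mu) / sigma
Step 2: Substitute values: z = (33 - 28) / 3
Step 3: z = 5 / 3 = 1.6667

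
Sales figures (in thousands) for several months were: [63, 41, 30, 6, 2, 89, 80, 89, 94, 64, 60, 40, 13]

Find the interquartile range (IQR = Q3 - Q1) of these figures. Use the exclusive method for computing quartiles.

63

Step 1: Sort the data: [2, 6, 13, 30, 40, 41, 60, 63, 64, 80, 89, 89, 94]
Step 2: n = 13
Step 3: Using the exclusive quartile method:
  Q1 = 21.5
  Q2 (median) = 60
  Q3 = 84.5
  IQR = Q3 - Q1 = 84.5 - 21.5 = 63
Step 4: IQR = 63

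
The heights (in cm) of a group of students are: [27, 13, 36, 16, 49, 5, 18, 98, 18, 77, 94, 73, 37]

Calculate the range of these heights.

93

Step 1: Identify the maximum value: max = 98
Step 2: Identify the minimum value: min = 5
Step 3: Range = max - min = 98 - 5 = 93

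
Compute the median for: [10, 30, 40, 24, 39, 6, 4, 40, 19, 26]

25

Step 1: Sort the data in ascending order: [4, 6, 10, 19, 24, 26, 30, 39, 40, 40]
Step 2: The number of values is n = 10.
Step 3: Since n is even, the median is the average of positions 5 and 6:
  Median = (24 + 26) / 2 = 25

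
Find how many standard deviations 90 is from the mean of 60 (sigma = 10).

3

Step 1: Recall the z-score formula: z = (x - mu) / sigma
Step 2: Substitute values: z = (90 - 60) / 10
Step 3: z = 30 / 10 = 3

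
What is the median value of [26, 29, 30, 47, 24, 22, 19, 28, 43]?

28

Step 1: Sort the data in ascending order: [19, 22, 24, 26, 28, 29, 30, 43, 47]
Step 2: The number of values is n = 9.
Step 3: Since n is odd, the median is the middle value at position 5: 28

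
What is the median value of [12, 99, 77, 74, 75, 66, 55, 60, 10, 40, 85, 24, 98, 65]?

65.5

Step 1: Sort the data in ascending order: [10, 12, 24, 40, 55, 60, 65, 66, 74, 75, 77, 85, 98, 99]
Step 2: The number of values is n = 14.
Step 3: Since n is even, the median is the average of positions 7 and 8:
  Median = (65 + 66) / 2 = 65.5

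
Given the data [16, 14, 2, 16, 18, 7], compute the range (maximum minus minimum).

16

Step 1: Identify the maximum value: max = 18
Step 2: Identify the minimum value: min = 2
Step 3: Range = max - min = 18 - 2 = 16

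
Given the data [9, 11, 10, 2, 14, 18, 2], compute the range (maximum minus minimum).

16

Step 1: Identify the maximum value: max = 18
Step 2: Identify the minimum value: min = 2
Step 3: Range = max - min = 18 - 2 = 16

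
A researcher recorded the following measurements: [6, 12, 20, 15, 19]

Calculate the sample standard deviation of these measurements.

5.6833

Step 1: Compute the mean: 14.4
Step 2: Sum of squared deviations from the mean: 129.2
Step 3: Sample variance = 129.2 / 4 = 32.3
Step 4: Standard deviation = sqrt(32.3) = 5.6833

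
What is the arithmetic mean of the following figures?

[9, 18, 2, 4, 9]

8.4

Step 1: Sum all values: 9 + 18 + 2 + 4 + 9 = 42
Step 2: Count the number of values: n = 5
Step 3: Mean = sum / n = 42 / 5 = 8.4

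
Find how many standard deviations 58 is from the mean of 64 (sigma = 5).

-1.2

Step 1: Recall the z-score formula: z = (x - mu) / sigma
Step 2: Substitute values: z = (58 - 64) / 5
Step 3: z = -6 / 5 = -1.2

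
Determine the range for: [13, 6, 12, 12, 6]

7

Step 1: Identify the maximum value: max = 13
Step 2: Identify the minimum value: min = 6
Step 3: Range = max - min = 13 - 6 = 7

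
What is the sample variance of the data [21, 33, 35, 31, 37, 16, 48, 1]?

212.2143

Step 1: Compute the mean: (21 + 33 + 35 + 31 + 37 + 16 + 48 + 1) / 8 = 27.75
Step 2: Compute squared deviations from the mean:
  (21 - 27.75)^2 = 45.5625
  (33 - 27.75)^2 = 27.5625
  (35 - 27.75)^2 = 52.5625
  (31 - 27.75)^2 = 10.5625
  (37 - 27.75)^2 = 85.5625
  (16 - 27.75)^2 = 138.0625
  (48 - 27.75)^2 = 410.0625
  (1 - 27.75)^2 = 715.5625
Step 3: Sum of squared deviations = 1485.5
Step 4: Sample variance = 1485.5 / 7 = 212.2143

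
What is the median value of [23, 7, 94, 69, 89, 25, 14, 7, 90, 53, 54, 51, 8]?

51

Step 1: Sort the data in ascending order: [7, 7, 8, 14, 23, 25, 51, 53, 54, 69, 89, 90, 94]
Step 2: The number of values is n = 13.
Step 3: Since n is odd, the median is the middle value at position 7: 51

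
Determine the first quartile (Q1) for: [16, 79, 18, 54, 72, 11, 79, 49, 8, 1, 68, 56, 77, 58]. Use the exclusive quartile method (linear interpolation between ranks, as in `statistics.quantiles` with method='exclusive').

14.75

Step 1: Sort the data: [1, 8, 11, 16, 18, 49, 54, 56, 58, 68, 72, 77, 79, 79]
Step 2: n = 14
Step 3: Using the exclusive quartile method:
  Q1 = 14.75
  Q2 (median) = 55
  Q3 = 73.25
  IQR = Q3 - Q1 = 73.25 - 14.75 = 58.5
Step 4: Q1 = 14.75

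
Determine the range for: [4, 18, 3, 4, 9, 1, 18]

17

Step 1: Identify the maximum value: max = 18
Step 2: Identify the minimum value: min = 1
Step 3: Range = max - min = 18 - 1 = 17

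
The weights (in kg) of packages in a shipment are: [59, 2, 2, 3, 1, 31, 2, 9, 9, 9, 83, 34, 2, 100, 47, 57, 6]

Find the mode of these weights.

2

Step 1: Count the frequency of each value:
  1: appears 1 time(s)
  2: appears 4 time(s)
  3: appears 1 time(s)
  6: appears 1 time(s)
  9: appears 3 time(s)
  31: appears 1 time(s)
  34: appears 1 time(s)
  47: appears 1 time(s)
  57: appears 1 time(s)
  59: appears 1 time(s)
  83: appears 1 time(s)
  100: appears 1 time(s)
Step 2: The value 2 appears most frequently (4 times).
Step 3: Mode = 2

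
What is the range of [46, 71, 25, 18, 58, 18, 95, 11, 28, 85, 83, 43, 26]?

84

Step 1: Identify the maximum value: max = 95
Step 2: Identify the minimum value: min = 11
Step 3: Range = max - min = 95 - 11 = 84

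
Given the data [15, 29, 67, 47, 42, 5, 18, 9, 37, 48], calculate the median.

33

Step 1: Sort the data in ascending order: [5, 9, 15, 18, 29, 37, 42, 47, 48, 67]
Step 2: The number of values is n = 10.
Step 3: Since n is even, the median is the average of positions 5 and 6:
  Median = (29 + 37) / 2 = 33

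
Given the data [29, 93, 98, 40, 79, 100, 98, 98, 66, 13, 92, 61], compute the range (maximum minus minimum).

87

Step 1: Identify the maximum value: max = 100
Step 2: Identify the minimum value: min = 13
Step 3: Range = max - min = 100 - 13 = 87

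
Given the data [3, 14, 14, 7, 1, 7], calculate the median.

7

Step 1: Sort the data in ascending order: [1, 3, 7, 7, 14, 14]
Step 2: The number of values is n = 6.
Step 3: Since n is even, the median is the average of positions 3 and 4:
  Median = (7 + 7) / 2 = 7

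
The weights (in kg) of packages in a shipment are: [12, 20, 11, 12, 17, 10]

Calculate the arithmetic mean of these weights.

13.6667

Step 1: Sum all values: 12 + 20 + 11 + 12 + 17 + 10 = 82
Step 2: Count the number of values: n = 6
Step 3: Mean = sum / n = 82 / 6 = 13.6667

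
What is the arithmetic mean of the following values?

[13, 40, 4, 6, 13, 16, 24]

16.5714

Step 1: Sum all values: 13 + 40 + 4 + 6 + 13 + 16 + 24 = 116
Step 2: Count the number of values: n = 7
Step 3: Mean = sum / n = 116 / 7 = 16.5714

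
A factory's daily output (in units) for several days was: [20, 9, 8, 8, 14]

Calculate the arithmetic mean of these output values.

11.8

Step 1: Sum all values: 20 + 9 + 8 + 8 + 14 = 59
Step 2: Count the number of values: n = 5
Step 3: Mean = sum / n = 59 / 5 = 11.8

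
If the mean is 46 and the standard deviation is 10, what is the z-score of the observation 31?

-1.5

Step 1: Recall the z-score formula: z = (x - mu) / sigma
Step 2: Substitute values: z = (31 - 46) / 10
Step 3: z = -15 / 10 = -1.5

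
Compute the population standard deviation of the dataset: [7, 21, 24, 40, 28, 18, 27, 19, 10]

9.3227

Step 1: Compute the mean: 21.5556
Step 2: Sum of squared deviations from the mean: 782.2222
Step 3: Population variance = 782.2222 / 9 = 86.9136
Step 4: Standard deviation = sqrt(86.9136) = 9.3227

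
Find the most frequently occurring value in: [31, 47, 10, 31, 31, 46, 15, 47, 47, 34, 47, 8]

47

Step 1: Count the frequency of each value:
  8: appears 1 time(s)
  10: appears 1 time(s)
  15: appears 1 time(s)
  31: appears 3 time(s)
  34: appears 1 time(s)
  46: appears 1 time(s)
  47: appears 4 time(s)
Step 2: The value 47 appears most frequently (4 times).
Step 3: Mode = 47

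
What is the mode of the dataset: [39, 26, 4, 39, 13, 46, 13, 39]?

39

Step 1: Count the frequency of each value:
  4: appears 1 time(s)
  13: appears 2 time(s)
  26: appears 1 time(s)
  39: appears 3 time(s)
  46: appears 1 time(s)
Step 2: The value 39 appears most frequently (3 times).
Step 3: Mode = 39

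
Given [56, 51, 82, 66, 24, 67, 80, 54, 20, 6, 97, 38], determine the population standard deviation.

26.2153

Step 1: Compute the mean: 53.4167
Step 2: Sum of squared deviations from the mean: 8246.9167
Step 3: Population variance = 8246.9167 / 12 = 687.2431
Step 4: Standard deviation = sqrt(687.2431) = 26.2153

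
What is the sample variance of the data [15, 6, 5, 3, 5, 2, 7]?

18.1429

Step 1: Compute the mean: (15 + 6 + 5 + 3 + 5 + 2 + 7) / 7 = 6.1429
Step 2: Compute squared deviations from the mean:
  (15 - 6.1429)^2 = 78.449
  (6 - 6.1429)^2 = 0.0204
  (5 - 6.1429)^2 = 1.3061
  (3 - 6.1429)^2 = 9.8776
  (5 - 6.1429)^2 = 1.3061
  (2 - 6.1429)^2 = 17.1633
  (7 - 6.1429)^2 = 0.7347
Step 3: Sum of squared deviations = 108.8571
Step 4: Sample variance = 108.8571 / 6 = 18.1429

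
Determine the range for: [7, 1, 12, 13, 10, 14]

13

Step 1: Identify the maximum value: max = 14
Step 2: Identify the minimum value: min = 1
Step 3: Range = max - min = 14 - 1 = 13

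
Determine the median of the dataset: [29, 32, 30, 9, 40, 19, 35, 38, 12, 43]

31

Step 1: Sort the data in ascending order: [9, 12, 19, 29, 30, 32, 35, 38, 40, 43]
Step 2: The number of values is n = 10.
Step 3: Since n is even, the median is the average of positions 5 and 6:
  Median = (30 + 32) / 2 = 31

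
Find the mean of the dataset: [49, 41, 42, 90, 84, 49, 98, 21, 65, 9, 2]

50

Step 1: Sum all values: 49 + 41 + 42 + 90 + 84 + 49 + 98 + 21 + 65 + 9 + 2 = 550
Step 2: Count the number of values: n = 11
Step 3: Mean = sum / n = 550 / 11 = 50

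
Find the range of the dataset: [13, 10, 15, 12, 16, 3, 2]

14

Step 1: Identify the maximum value: max = 16
Step 2: Identify the minimum value: min = 2
Step 3: Range = max - min = 16 - 2 = 14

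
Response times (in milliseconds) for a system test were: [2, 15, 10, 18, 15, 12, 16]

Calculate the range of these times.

16

Step 1: Identify the maximum value: max = 18
Step 2: Identify the minimum value: min = 2
Step 3: Range = max - min = 18 - 2 = 16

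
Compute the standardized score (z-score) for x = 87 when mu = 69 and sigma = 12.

1.5

Step 1: Recall the z-score formula: z = (x - mu) / sigma
Step 2: Substitute values: z = (87 - 69) / 12
Step 3: z = 18 / 12 = 1.5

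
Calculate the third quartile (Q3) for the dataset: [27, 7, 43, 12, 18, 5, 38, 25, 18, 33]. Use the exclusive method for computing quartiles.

34.25

Step 1: Sort the data: [5, 7, 12, 18, 18, 25, 27, 33, 38, 43]
Step 2: n = 10
Step 3: Using the exclusive quartile method:
  Q1 = 10.75
  Q2 (median) = 21.5
  Q3 = 34.25
  IQR = Q3 - Q1 = 34.25 - 10.75 = 23.5
Step 4: Q3 = 34.25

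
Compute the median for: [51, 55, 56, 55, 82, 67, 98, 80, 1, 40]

55.5

Step 1: Sort the data in ascending order: [1, 40, 51, 55, 55, 56, 67, 80, 82, 98]
Step 2: The number of values is n = 10.
Step 3: Since n is even, the median is the average of positions 5 and 6:
  Median = (55 + 56) / 2 = 55.5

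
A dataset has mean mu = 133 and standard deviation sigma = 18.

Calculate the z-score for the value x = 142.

0.5

Step 1: Recall the z-score formula: z = (x - mu) / sigma
Step 2: Substitute values: z = (142 - 133) / 18
Step 3: z = 9 / 18 = 0.5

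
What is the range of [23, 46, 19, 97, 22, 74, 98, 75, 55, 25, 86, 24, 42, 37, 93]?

79

Step 1: Identify the maximum value: max = 98
Step 2: Identify the minimum value: min = 19
Step 3: Range = max - min = 98 - 19 = 79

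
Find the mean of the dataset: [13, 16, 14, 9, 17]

13.8

Step 1: Sum all values: 13 + 16 + 14 + 9 + 17 = 69
Step 2: Count the number of values: n = 5
Step 3: Mean = sum / n = 69 / 5 = 13.8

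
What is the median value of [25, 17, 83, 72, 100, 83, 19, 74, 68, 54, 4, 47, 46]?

54

Step 1: Sort the data in ascending order: [4, 17, 19, 25, 46, 47, 54, 68, 72, 74, 83, 83, 100]
Step 2: The number of values is n = 13.
Step 3: Since n is odd, the median is the middle value at position 7: 54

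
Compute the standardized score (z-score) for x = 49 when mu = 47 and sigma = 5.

0.4

Step 1: Recall the z-score formula: z = (x - mu) / sigma
Step 2: Substitute values: z = (49 - 47) / 5
Step 3: z = 2 / 5 = 0.4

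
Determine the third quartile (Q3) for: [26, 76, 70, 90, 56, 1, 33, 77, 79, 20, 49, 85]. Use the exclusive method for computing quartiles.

78.5

Step 1: Sort the data: [1, 20, 26, 33, 49, 56, 70, 76, 77, 79, 85, 90]
Step 2: n = 12
Step 3: Using the exclusive quartile method:
  Q1 = 27.75
  Q2 (median) = 63
  Q3 = 78.5
  IQR = Q3 - Q1 = 78.5 - 27.75 = 50.75
Step 4: Q3 = 78.5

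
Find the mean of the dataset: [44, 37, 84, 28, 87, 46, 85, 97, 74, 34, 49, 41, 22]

56

Step 1: Sum all values: 44 + 37 + 84 + 28 + 87 + 46 + 85 + 97 + 74 + 34 + 49 + 41 + 22 = 728
Step 2: Count the number of values: n = 13
Step 3: Mean = sum / n = 728 / 13 = 56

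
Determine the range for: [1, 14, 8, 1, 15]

14

Step 1: Identify the maximum value: max = 15
Step 2: Identify the minimum value: min = 1
Step 3: Range = max - min = 15 - 1 = 14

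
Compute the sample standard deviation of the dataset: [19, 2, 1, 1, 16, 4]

8.1343

Step 1: Compute the mean: 7.1667
Step 2: Sum of squared deviations from the mean: 330.8333
Step 3: Sample variance = 330.8333 / 5 = 66.1667
Step 4: Standard deviation = sqrt(66.1667) = 8.1343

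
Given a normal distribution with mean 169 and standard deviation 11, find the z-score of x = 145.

-2.1818

Step 1: Recall the z-score formula: z = (x - mu) / sigma
Step 2: Substitute values: z = (145 - 169) / 11
Step 3: z = -24 / 11 = -2.1818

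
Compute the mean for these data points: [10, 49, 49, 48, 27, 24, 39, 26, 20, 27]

31.9

Step 1: Sum all values: 10 + 49 + 49 + 48 + 27 + 24 + 39 + 26 + 20 + 27 = 319
Step 2: Count the number of values: n = 10
Step 3: Mean = sum / n = 319 / 10 = 31.9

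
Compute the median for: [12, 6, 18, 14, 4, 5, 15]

12

Step 1: Sort the data in ascending order: [4, 5, 6, 12, 14, 15, 18]
Step 2: The number of values is n = 7.
Step 3: Since n is odd, the median is the middle value at position 4: 12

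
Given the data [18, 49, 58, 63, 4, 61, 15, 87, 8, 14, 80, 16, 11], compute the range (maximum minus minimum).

83

Step 1: Identify the maximum value: max = 87
Step 2: Identify the minimum value: min = 4
Step 3: Range = max - min = 87 - 4 = 83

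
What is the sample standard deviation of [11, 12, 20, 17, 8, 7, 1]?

6.3621

Step 1: Compute the mean: 10.8571
Step 2: Sum of squared deviations from the mean: 242.8571
Step 3: Sample variance = 242.8571 / 6 = 40.4762
Step 4: Standard deviation = sqrt(40.4762) = 6.3621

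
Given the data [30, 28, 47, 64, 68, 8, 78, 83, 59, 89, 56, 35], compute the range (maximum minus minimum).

81

Step 1: Identify the maximum value: max = 89
Step 2: Identify the minimum value: min = 8
Step 3: Range = max - min = 89 - 8 = 81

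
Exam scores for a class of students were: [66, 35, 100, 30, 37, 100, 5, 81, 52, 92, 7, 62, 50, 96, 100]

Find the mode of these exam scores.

100

Step 1: Count the frequency of each value:
  5: appears 1 time(s)
  7: appears 1 time(s)
  30: appears 1 time(s)
  35: appears 1 time(s)
  37: appears 1 time(s)
  50: appears 1 time(s)
  52: appears 1 time(s)
  62: appears 1 time(s)
  66: appears 1 time(s)
  81: appears 1 time(s)
  92: appears 1 time(s)
  96: appears 1 time(s)
  100: appears 3 time(s)
Step 2: The value 100 appears most frequently (3 times).
Step 3: Mode = 100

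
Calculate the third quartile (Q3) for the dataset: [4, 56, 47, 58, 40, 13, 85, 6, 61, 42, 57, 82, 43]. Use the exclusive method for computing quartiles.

59.5

Step 1: Sort the data: [4, 6, 13, 40, 42, 43, 47, 56, 57, 58, 61, 82, 85]
Step 2: n = 13
Step 3: Using the exclusive quartile method:
  Q1 = 26.5
  Q2 (median) = 47
  Q3 = 59.5
  IQR = Q3 - Q1 = 59.5 - 26.5 = 33
Step 4: Q3 = 59.5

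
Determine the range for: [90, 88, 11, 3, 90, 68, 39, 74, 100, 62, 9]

97

Step 1: Identify the maximum value: max = 100
Step 2: Identify the minimum value: min = 3
Step 3: Range = max - min = 100 - 3 = 97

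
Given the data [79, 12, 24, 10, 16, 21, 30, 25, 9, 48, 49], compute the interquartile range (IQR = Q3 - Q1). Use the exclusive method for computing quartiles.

36

Step 1: Sort the data: [9, 10, 12, 16, 21, 24, 25, 30, 48, 49, 79]
Step 2: n = 11
Step 3: Using the exclusive quartile method:
  Q1 = 12
  Q2 (median) = 24
  Q3 = 48
  IQR = Q3 - Q1 = 48 - 12 = 36
Step 4: IQR = 36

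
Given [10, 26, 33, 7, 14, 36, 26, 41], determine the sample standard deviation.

12.5748

Step 1: Compute the mean: 24.125
Step 2: Sum of squared deviations from the mean: 1106.875
Step 3: Sample variance = 1106.875 / 7 = 158.125
Step 4: Standard deviation = sqrt(158.125) = 12.5748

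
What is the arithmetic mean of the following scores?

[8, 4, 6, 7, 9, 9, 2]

6.4286

Step 1: Sum all values: 8 + 4 + 6 + 7 + 9 + 9 + 2 = 45
Step 2: Count the number of values: n = 7
Step 3: Mean = sum / n = 45 / 7 = 6.4286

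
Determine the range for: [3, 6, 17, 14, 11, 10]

14

Step 1: Identify the maximum value: max = 17
Step 2: Identify the minimum value: min = 3
Step 3: Range = max - min = 17 - 3 = 14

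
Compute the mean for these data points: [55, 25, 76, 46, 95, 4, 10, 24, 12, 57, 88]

44.7273

Step 1: Sum all values: 55 + 25 + 76 + 46 + 95 + 4 + 10 + 24 + 12 + 57 + 88 = 492
Step 2: Count the number of values: n = 11
Step 3: Mean = sum / n = 492 / 11 = 44.7273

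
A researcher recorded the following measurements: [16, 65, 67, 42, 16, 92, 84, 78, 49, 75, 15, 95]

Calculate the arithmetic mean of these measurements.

57.8333

Step 1: Sum all values: 16 + 65 + 67 + 42 + 16 + 92 + 84 + 78 + 49 + 75 + 15 + 95 = 694
Step 2: Count the number of values: n = 12
Step 3: Mean = sum / n = 694 / 12 = 57.8333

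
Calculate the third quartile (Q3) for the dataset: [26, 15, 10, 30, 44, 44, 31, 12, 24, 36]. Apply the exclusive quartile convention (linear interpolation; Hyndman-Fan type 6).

38

Step 1: Sort the data: [10, 12, 15, 24, 26, 30, 31, 36, 44, 44]
Step 2: n = 10
Step 3: Using the exclusive quartile method:
  Q1 = 14.25
  Q2 (median) = 28
  Q3 = 38
  IQR = Q3 - Q1 = 38 - 14.25 = 23.75
Step 4: Q3 = 38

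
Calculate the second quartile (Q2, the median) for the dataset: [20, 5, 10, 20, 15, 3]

12.5

Step 1: Sort the data: [3, 5, 10, 15, 20, 20]
Step 2: n = 6
Step 3: Q2 is the median. Since n is even, it is the average of the values at positions 3 and 4:
  Q2 = (10 + 15) / 2 = 12.5
Step 4: Q2 = 12.5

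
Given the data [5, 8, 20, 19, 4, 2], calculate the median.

6.5

Step 1: Sort the data in ascending order: [2, 4, 5, 8, 19, 20]
Step 2: The number of values is n = 6.
Step 3: Since n is even, the median is the average of positions 3 and 4:
  Median = (5 + 8) / 2 = 6.5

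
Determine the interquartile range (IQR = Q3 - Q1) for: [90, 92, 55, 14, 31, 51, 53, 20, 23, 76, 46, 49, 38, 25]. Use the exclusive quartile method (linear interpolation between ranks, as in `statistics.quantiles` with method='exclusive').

35.75

Step 1: Sort the data: [14, 20, 23, 25, 31, 38, 46, 49, 51, 53, 55, 76, 90, 92]
Step 2: n = 14
Step 3: Using the exclusive quartile method:
  Q1 = 24.5
  Q2 (median) = 47.5
  Q3 = 60.25
  IQR = Q3 - Q1 = 60.25 - 24.5 = 35.75
Step 4: IQR = 35.75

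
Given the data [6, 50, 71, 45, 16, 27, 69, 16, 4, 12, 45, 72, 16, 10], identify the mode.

16

Step 1: Count the frequency of each value:
  4: appears 1 time(s)
  6: appears 1 time(s)
  10: appears 1 time(s)
  12: appears 1 time(s)
  16: appears 3 time(s)
  27: appears 1 time(s)
  45: appears 2 time(s)
  50: appears 1 time(s)
  69: appears 1 time(s)
  71: appears 1 time(s)
  72: appears 1 time(s)
Step 2: The value 16 appears most frequently (3 times).
Step 3: Mode = 16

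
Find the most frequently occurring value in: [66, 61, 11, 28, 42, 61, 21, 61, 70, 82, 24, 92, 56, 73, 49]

61

Step 1: Count the frequency of each value:
  11: appears 1 time(s)
  21: appears 1 time(s)
  24: appears 1 time(s)
  28: appears 1 time(s)
  42: appears 1 time(s)
  49: appears 1 time(s)
  56: appears 1 time(s)
  61: appears 3 time(s)
  66: appears 1 time(s)
  70: appears 1 time(s)
  73: appears 1 time(s)
  82: appears 1 time(s)
  92: appears 1 time(s)
Step 2: The value 61 appears most frequently (3 times).
Step 3: Mode = 61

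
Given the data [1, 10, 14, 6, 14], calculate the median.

10

Step 1: Sort the data in ascending order: [1, 6, 10, 14, 14]
Step 2: The number of values is n = 5.
Step 3: Since n is odd, the median is the middle value at position 3: 10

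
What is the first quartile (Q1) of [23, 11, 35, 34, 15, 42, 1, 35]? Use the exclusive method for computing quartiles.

12

Step 1: Sort the data: [1, 11, 15, 23, 34, 35, 35, 42]
Step 2: n = 8
Step 3: Using the exclusive quartile method:
  Q1 = 12
  Q2 (median) = 28.5
  Q3 = 35
  IQR = Q3 - Q1 = 35 - 12 = 23
Step 4: Q1 = 12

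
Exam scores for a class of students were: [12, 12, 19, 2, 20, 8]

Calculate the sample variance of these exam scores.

45.7667

Step 1: Compute the mean: (12 + 12 + 19 + 2 + 20 + 8) / 6 = 12.1667
Step 2: Compute squared deviations from the mean:
  (12 - 12.1667)^2 = 0.0278
  (12 - 12.1667)^2 = 0.0278
  (19 - 12.1667)^2 = 46.6944
  (2 - 12.1667)^2 = 103.3611
  (20 - 12.1667)^2 = 61.3611
  (8 - 12.1667)^2 = 17.3611
Step 3: Sum of squared deviations = 228.8333
Step 4: Sample variance = 228.8333 / 5 = 45.7667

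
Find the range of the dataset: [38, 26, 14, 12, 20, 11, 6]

32

Step 1: Identify the maximum value: max = 38
Step 2: Identify the minimum value: min = 6
Step 3: Range = max - min = 38 - 6 = 32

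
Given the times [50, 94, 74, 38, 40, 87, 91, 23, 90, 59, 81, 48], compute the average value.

64.5833

Step 1: Sum all values: 50 + 94 + 74 + 38 + 40 + 87 + 91 + 23 + 90 + 59 + 81 + 48 = 775
Step 2: Count the number of values: n = 12
Step 3: Mean = sum / n = 775 / 12 = 64.5833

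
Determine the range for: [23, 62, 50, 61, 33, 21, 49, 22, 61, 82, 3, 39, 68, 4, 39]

79

Step 1: Identify the maximum value: max = 82
Step 2: Identify the minimum value: min = 3
Step 3: Range = max - min = 82 - 3 = 79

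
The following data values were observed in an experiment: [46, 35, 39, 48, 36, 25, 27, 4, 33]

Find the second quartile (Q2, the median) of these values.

35

Step 1: Sort the data: [4, 25, 27, 33, 35, 36, 39, 46, 48]
Step 2: n = 9
Step 3: Q2 is the median. Since n is odd, it is the middle value at position 5: 35
Step 4: Q2 = 35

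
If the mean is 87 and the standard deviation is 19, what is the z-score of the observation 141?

2.8421

Step 1: Recall the z-score formula: z = (x - mu) / sigma
Step 2: Substitute values: z = (141 - 87) / 19
Step 3: z = 54 / 19 = 2.8421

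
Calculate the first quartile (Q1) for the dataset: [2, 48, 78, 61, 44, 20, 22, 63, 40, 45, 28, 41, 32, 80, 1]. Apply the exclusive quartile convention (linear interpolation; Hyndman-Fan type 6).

22

Step 1: Sort the data: [1, 2, 20, 22, 28, 32, 40, 41, 44, 45, 48, 61, 63, 78, 80]
Step 2: n = 15
Step 3: Using the exclusive quartile method:
  Q1 = 22
  Q2 (median) = 41
  Q3 = 61
  IQR = Q3 - Q1 = 61 - 22 = 39
Step 4: Q1 = 22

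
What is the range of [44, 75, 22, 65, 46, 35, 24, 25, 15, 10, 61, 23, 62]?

65

Step 1: Identify the maximum value: max = 75
Step 2: Identify the minimum value: min = 10
Step 3: Range = max - min = 75 - 10 = 65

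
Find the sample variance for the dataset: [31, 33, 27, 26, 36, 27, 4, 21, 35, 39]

99.8778

Step 1: Compute the mean: (31 + 33 + 27 + 26 + 36 + 27 + 4 + 21 + 35 + 39) / 10 = 27.9
Step 2: Compute squared deviations from the mean:
  (31 - 27.9)^2 = 9.61
  (33 - 27.9)^2 = 26.01
  (27 - 27.9)^2 = 0.81
  (26 - 27.9)^2 = 3.61
  (36 - 27.9)^2 = 65.61
  (27 - 27.9)^2 = 0.81
  (4 - 27.9)^2 = 571.21
  (21 - 27.9)^2 = 47.61
  (35 - 27.9)^2 = 50.41
  (39 - 27.9)^2 = 123.21
Step 3: Sum of squared deviations = 898.9
Step 4: Sample variance = 898.9 / 9 = 99.8778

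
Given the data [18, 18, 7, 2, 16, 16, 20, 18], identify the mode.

18

Step 1: Count the frequency of each value:
  2: appears 1 time(s)
  7: appears 1 time(s)
  16: appears 2 time(s)
  18: appears 3 time(s)
  20: appears 1 time(s)
Step 2: The value 18 appears most frequently (3 times).
Step 3: Mode = 18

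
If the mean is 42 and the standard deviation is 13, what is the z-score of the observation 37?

-0.3846

Step 1: Recall the z-score formula: z = (x - mu) / sigma
Step 2: Substitute values: z = (37 - 42) / 13
Step 3: z = -5 / 13 = -0.3846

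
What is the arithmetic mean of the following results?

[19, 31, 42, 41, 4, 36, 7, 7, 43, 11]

24.1

Step 1: Sum all values: 19 + 31 + 42 + 41 + 4 + 36 + 7 + 7 + 43 + 11 = 241
Step 2: Count the number of values: n = 10
Step 3: Mean = sum / n = 241 / 10 = 24.1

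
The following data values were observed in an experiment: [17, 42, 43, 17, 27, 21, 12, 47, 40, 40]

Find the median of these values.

33.5

Step 1: Sort the data in ascending order: [12, 17, 17, 21, 27, 40, 40, 42, 43, 47]
Step 2: The number of values is n = 10.
Step 3: Since n is even, the median is the average of positions 5 and 6:
  Median = (27 + 40) / 2 = 33.5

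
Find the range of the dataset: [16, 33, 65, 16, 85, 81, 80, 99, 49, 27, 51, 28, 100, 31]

84

Step 1: Identify the maximum value: max = 100
Step 2: Identify the minimum value: min = 16
Step 3: Range = max - min = 100 - 16 = 84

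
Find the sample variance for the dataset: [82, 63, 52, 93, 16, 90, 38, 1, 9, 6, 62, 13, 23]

1117.141

Step 1: Compute the mean: (82 + 63 + 52 + 93 + 16 + 90 + 38 + 1 + 9 + 6 + 62 + 13 + 23) / 13 = 42.1538
Step 2: Compute squared deviations from the mean:
  (82 - 42.1538)^2 = 1587.716
  (63 - 42.1538)^2 = 434.5621
  (52 - 42.1538)^2 = 96.9467
  (93 - 42.1538)^2 = 2585.3314
  (16 - 42.1538)^2 = 684.0237
  (90 - 42.1538)^2 = 2289.2544
  (38 - 42.1538)^2 = 17.2544
  (1 - 42.1538)^2 = 1693.6391
  (9 - 42.1538)^2 = 1099.1775
  (6 - 42.1538)^2 = 1307.1006
  (62 - 42.1538)^2 = 393.8698
  (13 - 42.1538)^2 = 849.9467
  (23 - 42.1538)^2 = 366.8698
Step 3: Sum of squared deviations = 13405.6923
Step 4: Sample variance = 13405.6923 / 12 = 1117.141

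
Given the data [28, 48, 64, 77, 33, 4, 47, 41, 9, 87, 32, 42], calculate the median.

41.5

Step 1: Sort the data in ascending order: [4, 9, 28, 32, 33, 41, 42, 47, 48, 64, 77, 87]
Step 2: The number of values is n = 12.
Step 3: Since n is even, the median is the average of positions 6 and 7:
  Median = (41 + 42) / 2 = 41.5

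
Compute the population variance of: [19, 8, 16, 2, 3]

46.64

Step 1: Compute the mean: (19 + 8 + 16 + 2 + 3) / 5 = 9.6
Step 2: Compute squared deviations from the mean:
  (19 - 9.6)^2 = 88.36
  (8 - 9.6)^2 = 2.56
  (16 - 9.6)^2 = 40.96
  (2 - 9.6)^2 = 57.76
  (3 - 9.6)^2 = 43.56
Step 3: Sum of squared deviations = 233.2
Step 4: Population variance = 233.2 / 5 = 46.64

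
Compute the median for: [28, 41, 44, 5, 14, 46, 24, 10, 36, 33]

30.5

Step 1: Sort the data in ascending order: [5, 10, 14, 24, 28, 33, 36, 41, 44, 46]
Step 2: The number of values is n = 10.
Step 3: Since n is even, the median is the average of positions 5 and 6:
  Median = (28 + 33) / 2 = 30.5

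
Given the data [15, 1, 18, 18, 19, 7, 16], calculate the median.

16

Step 1: Sort the data in ascending order: [1, 7, 15, 16, 18, 18, 19]
Step 2: The number of values is n = 7.
Step 3: Since n is odd, the median is the middle value at position 4: 16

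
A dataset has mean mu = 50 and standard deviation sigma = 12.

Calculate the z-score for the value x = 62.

1

Step 1: Recall the z-score formula: z = (x - mu) / sigma
Step 2: Substitute values: z = (62 - 50) / 12
Step 3: z = 12 / 12 = 1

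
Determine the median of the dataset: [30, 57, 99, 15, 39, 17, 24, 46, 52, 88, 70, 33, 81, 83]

49

Step 1: Sort the data in ascending order: [15, 17, 24, 30, 33, 39, 46, 52, 57, 70, 81, 83, 88, 99]
Step 2: The number of values is n = 14.
Step 3: Since n is even, the median is the average of positions 7 and 8:
  Median = (46 + 52) / 2 = 49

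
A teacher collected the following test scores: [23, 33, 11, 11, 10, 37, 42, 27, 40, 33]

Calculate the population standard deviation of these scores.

11.7563

Step 1: Compute the mean: 26.7
Step 2: Sum of squared deviations from the mean: 1382.1
Step 3: Population variance = 1382.1 / 10 = 138.21
Step 4: Standard deviation = sqrt(138.21) = 11.7563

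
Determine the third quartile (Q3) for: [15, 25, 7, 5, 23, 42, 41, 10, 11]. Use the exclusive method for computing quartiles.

33

Step 1: Sort the data: [5, 7, 10, 11, 15, 23, 25, 41, 42]
Step 2: n = 9
Step 3: Using the exclusive quartile method:
  Q1 = 8.5
  Q2 (median) = 15
  Q3 = 33
  IQR = Q3 - Q1 = 33 - 8.5 = 24.5
Step 4: Q3 = 33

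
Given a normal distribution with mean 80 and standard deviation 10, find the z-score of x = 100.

2

Step 1: Recall the z-score formula: z = (x - mu) / sigma
Step 2: Substitute values: z = (100 - 80) / 10
Step 3: z = 20 / 10 = 2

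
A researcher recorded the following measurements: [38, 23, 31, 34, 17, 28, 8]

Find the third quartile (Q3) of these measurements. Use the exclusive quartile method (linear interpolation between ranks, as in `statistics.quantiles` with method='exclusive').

34

Step 1: Sort the data: [8, 17, 23, 28, 31, 34, 38]
Step 2: n = 7
Step 3: Using the exclusive quartile method:
  Q1 = 17
  Q2 (median) = 28
  Q3 = 34
  IQR = Q3 - Q1 = 34 - 17 = 17
Step 4: Q3 = 34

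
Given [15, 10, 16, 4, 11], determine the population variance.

18.16

Step 1: Compute the mean: (15 + 10 + 16 + 4 + 11) / 5 = 11.2
Step 2: Compute squared deviations from the mean:
  (15 - 11.2)^2 = 14.44
  (10 - 11.2)^2 = 1.44
  (16 - 11.2)^2 = 23.04
  (4 - 11.2)^2 = 51.84
  (11 - 11.2)^2 = 0.04
Step 3: Sum of squared deviations = 90.8
Step 4: Population variance = 90.8 / 5 = 18.16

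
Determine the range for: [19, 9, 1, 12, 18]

18

Step 1: Identify the maximum value: max = 19
Step 2: Identify the minimum value: min = 1
Step 3: Range = max - min = 19 - 1 = 18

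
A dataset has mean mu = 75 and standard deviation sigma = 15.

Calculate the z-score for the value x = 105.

2

Step 1: Recall the z-score formula: z = (x - mu) / sigma
Step 2: Substitute values: z = (105 - 75) / 15
Step 3: z = 30 / 15 = 2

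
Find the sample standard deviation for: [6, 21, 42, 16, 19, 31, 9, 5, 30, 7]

12.5362

Step 1: Compute the mean: 18.6
Step 2: Sum of squared deviations from the mean: 1414.4
Step 3: Sample variance = 1414.4 / 9 = 157.1556
Step 4: Standard deviation = sqrt(157.1556) = 12.5362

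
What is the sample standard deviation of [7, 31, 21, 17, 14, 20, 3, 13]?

8.6973

Step 1: Compute the mean: 15.75
Step 2: Sum of squared deviations from the mean: 529.5
Step 3: Sample variance = 529.5 / 7 = 75.6429
Step 4: Standard deviation = sqrt(75.6429) = 8.6973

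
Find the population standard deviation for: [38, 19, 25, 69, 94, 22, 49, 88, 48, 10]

27.777

Step 1: Compute the mean: 46.2
Step 2: Sum of squared deviations from the mean: 7715.6
Step 3: Population variance = 7715.6 / 10 = 771.56
Step 4: Standard deviation = sqrt(771.56) = 27.777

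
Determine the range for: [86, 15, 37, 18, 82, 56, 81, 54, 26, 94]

79

Step 1: Identify the maximum value: max = 94
Step 2: Identify the minimum value: min = 15
Step 3: Range = max - min = 94 - 15 = 79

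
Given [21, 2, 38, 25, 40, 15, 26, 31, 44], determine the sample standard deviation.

13.2518

Step 1: Compute the mean: 26.8889
Step 2: Sum of squared deviations from the mean: 1404.8889
Step 3: Sample variance = 1404.8889 / 8 = 175.6111
Step 4: Standard deviation = sqrt(175.6111) = 13.2518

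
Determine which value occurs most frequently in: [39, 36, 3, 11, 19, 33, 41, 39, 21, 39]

39

Step 1: Count the frequency of each value:
  3: appears 1 time(s)
  11: appears 1 time(s)
  19: appears 1 time(s)
  21: appears 1 time(s)
  33: appears 1 time(s)
  36: appears 1 time(s)
  39: appears 3 time(s)
  41: appears 1 time(s)
Step 2: The value 39 appears most frequently (3 times).
Step 3: Mode = 39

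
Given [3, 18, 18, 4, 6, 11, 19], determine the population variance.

42.7755

Step 1: Compute the mean: (3 + 18 + 18 + 4 + 6 + 11 + 19) / 7 = 11.2857
Step 2: Compute squared deviations from the mean:
  (3 - 11.2857)^2 = 68.6531
  (18 - 11.2857)^2 = 45.0816
  (18 - 11.2857)^2 = 45.0816
  (4 - 11.2857)^2 = 53.0816
  (6 - 11.2857)^2 = 27.9388
  (11 - 11.2857)^2 = 0.0816
  (19 - 11.2857)^2 = 59.5102
Step 3: Sum of squared deviations = 299.4286
Step 4: Population variance = 299.4286 / 7 = 42.7755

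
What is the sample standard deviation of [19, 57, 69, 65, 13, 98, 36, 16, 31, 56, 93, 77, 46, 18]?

28.5999

Step 1: Compute the mean: 49.5714
Step 2: Sum of squared deviations from the mean: 10633.4286
Step 3: Sample variance = 10633.4286 / 13 = 817.956
Step 4: Standard deviation = sqrt(817.956) = 28.5999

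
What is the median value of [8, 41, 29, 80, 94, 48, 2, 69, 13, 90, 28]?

41

Step 1: Sort the data in ascending order: [2, 8, 13, 28, 29, 41, 48, 69, 80, 90, 94]
Step 2: The number of values is n = 11.
Step 3: Since n is odd, the median is the middle value at position 6: 41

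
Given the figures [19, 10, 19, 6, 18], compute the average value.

14.4

Step 1: Sum all values: 19 + 10 + 19 + 6 + 18 = 72
Step 2: Count the number of values: n = 5
Step 3: Mean = sum / n = 72 / 5 = 14.4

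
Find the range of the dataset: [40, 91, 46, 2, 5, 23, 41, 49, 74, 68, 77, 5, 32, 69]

89

Step 1: Identify the maximum value: max = 91
Step 2: Identify the minimum value: min = 2
Step 3: Range = max - min = 91 - 2 = 89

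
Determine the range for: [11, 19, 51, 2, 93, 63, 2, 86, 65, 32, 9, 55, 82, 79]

91

Step 1: Identify the maximum value: max = 93
Step 2: Identify the minimum value: min = 2
Step 3: Range = max - min = 93 - 2 = 91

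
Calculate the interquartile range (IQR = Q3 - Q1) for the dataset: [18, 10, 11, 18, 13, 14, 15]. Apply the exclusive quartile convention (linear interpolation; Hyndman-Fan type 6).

7

Step 1: Sort the data: [10, 11, 13, 14, 15, 18, 18]
Step 2: n = 7
Step 3: Using the exclusive quartile method:
  Q1 = 11
  Q2 (median) = 14
  Q3 = 18
  IQR = Q3 - Q1 = 18 - 11 = 7
Step 4: IQR = 7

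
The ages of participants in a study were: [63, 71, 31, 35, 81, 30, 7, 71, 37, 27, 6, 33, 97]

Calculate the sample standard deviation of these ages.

28.4206

Step 1: Compute the mean: 45.3077
Step 2: Sum of squared deviations from the mean: 9692.7692
Step 3: Sample variance = 9692.7692 / 12 = 807.7308
Step 4: Standard deviation = sqrt(807.7308) = 28.4206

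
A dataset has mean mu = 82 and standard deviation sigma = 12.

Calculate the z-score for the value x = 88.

0.5

Step 1: Recall the z-score formula: z = (x - mu) / sigma
Step 2: Substitute values: z = (88 - 82) / 12
Step 3: z = 6 / 12 = 0.5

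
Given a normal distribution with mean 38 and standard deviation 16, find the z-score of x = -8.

-2.875

Step 1: Recall the z-score formula: z = (x - mu) / sigma
Step 2: Substitute values: z = (-8 - 38) / 16
Step 3: z = -46 / 16 = -2.875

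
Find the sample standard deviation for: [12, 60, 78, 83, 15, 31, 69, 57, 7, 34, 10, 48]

27.5582

Step 1: Compute the mean: 42
Step 2: Sum of squared deviations from the mean: 8354
Step 3: Sample variance = 8354 / 11 = 759.4545
Step 4: Standard deviation = sqrt(759.4545) = 27.5582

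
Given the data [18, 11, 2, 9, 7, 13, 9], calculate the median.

9

Step 1: Sort the data in ascending order: [2, 7, 9, 9, 11, 13, 18]
Step 2: The number of values is n = 7.
Step 3: Since n is odd, the median is the middle value at position 4: 9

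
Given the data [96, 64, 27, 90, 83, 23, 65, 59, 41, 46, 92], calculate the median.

64

Step 1: Sort the data in ascending order: [23, 27, 41, 46, 59, 64, 65, 83, 90, 92, 96]
Step 2: The number of values is n = 11.
Step 3: Since n is odd, the median is the middle value at position 6: 64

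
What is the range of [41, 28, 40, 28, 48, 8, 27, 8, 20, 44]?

40

Step 1: Identify the maximum value: max = 48
Step 2: Identify the minimum value: min = 8
Step 3: Range = max - min = 48 - 8 = 40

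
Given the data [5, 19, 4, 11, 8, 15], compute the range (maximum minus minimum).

15

Step 1: Identify the maximum value: max = 19
Step 2: Identify the minimum value: min = 4
Step 3: Range = max - min = 19 - 4 = 15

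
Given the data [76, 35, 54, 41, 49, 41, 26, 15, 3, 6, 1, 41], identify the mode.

41

Step 1: Count the frequency of each value:
  1: appears 1 time(s)
  3: appears 1 time(s)
  6: appears 1 time(s)
  15: appears 1 time(s)
  26: appears 1 time(s)
  35: appears 1 time(s)
  41: appears 3 time(s)
  49: appears 1 time(s)
  54: appears 1 time(s)
  76: appears 1 time(s)
Step 2: The value 41 appears most frequently (3 times).
Step 3: Mode = 41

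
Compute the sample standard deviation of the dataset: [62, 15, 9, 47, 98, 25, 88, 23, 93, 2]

36.772

Step 1: Compute the mean: 46.2
Step 2: Sum of squared deviations from the mean: 12169.6
Step 3: Sample variance = 12169.6 / 9 = 1352.1778
Step 4: Standard deviation = sqrt(1352.1778) = 36.772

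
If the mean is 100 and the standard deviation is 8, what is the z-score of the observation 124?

3

Step 1: Recall the z-score formula: z = (x - mu) / sigma
Step 2: Substitute values: z = (124 - 100) / 8
Step 3: z = 24 / 8 = 3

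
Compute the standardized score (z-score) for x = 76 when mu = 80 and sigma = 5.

-0.8

Step 1: Recall the z-score formula: z = (x - mu) / sigma
Step 2: Substitute values: z = (76 - 80) / 5
Step 3: z = -4 / 5 = -0.8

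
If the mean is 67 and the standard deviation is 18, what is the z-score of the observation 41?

-1.4444

Step 1: Recall the z-score formula: z = (x - mu) / sigma
Step 2: Substitute values: z = (41 - 67) / 18
Step 3: z = -26 / 18 = -1.4444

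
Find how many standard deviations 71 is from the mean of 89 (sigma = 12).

-1.5

Step 1: Recall the z-score formula: z = (x - mu) / sigma
Step 2: Substitute values: z = (71 - 89) / 12
Step 3: z = -18 / 12 = -1.5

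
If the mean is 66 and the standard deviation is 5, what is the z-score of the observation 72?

1.2

Step 1: Recall the z-score formula: z = (x - mu) / sigma
Step 2: Substitute values: z = (72 - 66) / 5
Step 3: z = 6 / 5 = 1.2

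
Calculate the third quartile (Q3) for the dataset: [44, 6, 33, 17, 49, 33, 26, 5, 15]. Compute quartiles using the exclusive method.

38.5

Step 1: Sort the data: [5, 6, 15, 17, 26, 33, 33, 44, 49]
Step 2: n = 9
Step 3: Using the exclusive quartile method:
  Q1 = 10.5
  Q2 (median) = 26
  Q3 = 38.5
  IQR = Q3 - Q1 = 38.5 - 10.5 = 28
Step 4: Q3 = 38.5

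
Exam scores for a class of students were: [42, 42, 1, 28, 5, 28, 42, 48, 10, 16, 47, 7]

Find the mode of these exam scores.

42

Step 1: Count the frequency of each value:
  1: appears 1 time(s)
  5: appears 1 time(s)
  7: appears 1 time(s)
  10: appears 1 time(s)
  16: appears 1 time(s)
  28: appears 2 time(s)
  42: appears 3 time(s)
  47: appears 1 time(s)
  48: appears 1 time(s)
Step 2: The value 42 appears most frequently (3 times).
Step 3: Mode = 42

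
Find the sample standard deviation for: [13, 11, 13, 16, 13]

1.7889

Step 1: Compute the mean: 13.2
Step 2: Sum of squared deviations from the mean: 12.8
Step 3: Sample variance = 12.8 / 4 = 3.2
Step 4: Standard deviation = sqrt(3.2) = 1.7889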